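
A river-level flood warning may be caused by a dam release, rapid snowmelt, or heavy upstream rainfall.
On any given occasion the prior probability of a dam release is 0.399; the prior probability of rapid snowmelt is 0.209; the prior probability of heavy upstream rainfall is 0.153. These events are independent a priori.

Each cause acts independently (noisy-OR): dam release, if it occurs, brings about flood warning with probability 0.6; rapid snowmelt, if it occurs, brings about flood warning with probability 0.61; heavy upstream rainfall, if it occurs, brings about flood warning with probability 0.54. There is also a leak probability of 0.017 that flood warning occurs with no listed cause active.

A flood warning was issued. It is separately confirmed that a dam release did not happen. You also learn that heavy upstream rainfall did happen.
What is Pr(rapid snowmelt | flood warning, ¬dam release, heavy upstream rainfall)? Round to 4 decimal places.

Under noisy-OR, P(flood warning | causes) = 1 − (1−0.017)·∏(1−qᵢ) over the active causes.
Enumerate both values of rapid snowmelt and weight by the priors:
  P(flood warning | ¬dam release, heavy upstream rainfall) = 0.54782*0.791 + 0.82365*0.209
        = 0.433326 + 0.172143 = 0.605469
The terms with rapid snowmelt present sum to 0.172143, so
  P(rapid snowmelt | flood warning, ¬dam release, heavy upstream rainfall) = 0.172143 / 0.605469 ≈ 0.2843

Pr(rapid snowmelt | flood warning, ¬dam release, heavy upstream rainfall) ≈ 0.2843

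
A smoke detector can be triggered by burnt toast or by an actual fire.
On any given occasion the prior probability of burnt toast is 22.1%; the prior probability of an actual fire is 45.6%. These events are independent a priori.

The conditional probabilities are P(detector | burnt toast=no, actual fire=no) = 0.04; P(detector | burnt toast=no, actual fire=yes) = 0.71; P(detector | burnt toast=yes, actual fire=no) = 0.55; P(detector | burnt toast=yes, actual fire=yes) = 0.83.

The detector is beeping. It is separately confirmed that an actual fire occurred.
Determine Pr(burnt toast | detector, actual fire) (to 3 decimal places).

Pr(burnt toast | detector, actual fire) ≈ 0.249

P(detector | actual fire) = 0.71*0.779 + 0.83*0.221 = 0.553090 + 0.183430 = 0.736520
Restricting to configurations with burnt toast present: 0.83*0.221 = 0.183430.
Hence the posterior is 0.183430/0.736520 ≈ 0.249.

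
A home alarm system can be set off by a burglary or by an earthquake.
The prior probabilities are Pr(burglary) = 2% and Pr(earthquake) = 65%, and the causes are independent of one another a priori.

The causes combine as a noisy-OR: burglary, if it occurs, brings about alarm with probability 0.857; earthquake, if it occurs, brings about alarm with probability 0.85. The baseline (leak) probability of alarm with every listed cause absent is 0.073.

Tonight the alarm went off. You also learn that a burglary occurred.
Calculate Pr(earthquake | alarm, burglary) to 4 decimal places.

Under noisy-OR, P(alarm | causes) = 1 − (1−0.073)·∏(1−qᵢ) over the active causes.
Numerator (weight on configurations with earthquake): 0.980116*0.65 = 0.637075
Normalizer over all consistent configurations: 0.867439*0.35 + 0.980116*0.65 = 0.940679
Posterior = 0.637075 / 0.940679 ≈ 0.6773

Pr(earthquake | alarm, burglary) ≈ 0.6773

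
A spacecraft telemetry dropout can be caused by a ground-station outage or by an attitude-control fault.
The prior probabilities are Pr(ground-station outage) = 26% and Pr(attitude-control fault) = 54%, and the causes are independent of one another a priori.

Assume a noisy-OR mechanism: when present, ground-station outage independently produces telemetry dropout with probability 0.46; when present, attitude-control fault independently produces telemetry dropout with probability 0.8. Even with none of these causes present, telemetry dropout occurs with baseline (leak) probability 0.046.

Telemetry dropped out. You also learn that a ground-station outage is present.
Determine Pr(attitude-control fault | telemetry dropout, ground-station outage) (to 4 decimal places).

Pr(attitude-control fault | telemetry dropout, ground-station outage) ≈ 0.6847

Under noisy-OR, P(telemetry dropout | causes) = 1 − (1−0.046)·∏(1−qᵢ) over the active causes.
Numerator (weight on configurations with attitude-control fault): 0.896968×0.54 = 0.484363
The normalizing constant is 0.48484×0.46 + 0.896968×0.54 = 0.707389
Posterior = 0.484363 / 0.707389 ≈ 0.6847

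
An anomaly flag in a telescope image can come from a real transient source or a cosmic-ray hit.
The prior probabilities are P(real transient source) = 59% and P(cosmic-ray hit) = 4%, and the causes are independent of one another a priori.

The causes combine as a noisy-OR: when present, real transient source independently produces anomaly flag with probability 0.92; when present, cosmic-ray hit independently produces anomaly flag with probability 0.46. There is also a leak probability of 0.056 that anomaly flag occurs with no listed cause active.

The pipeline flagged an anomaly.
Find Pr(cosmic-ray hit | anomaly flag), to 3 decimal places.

Pr(cosmic-ray hit | anomaly flag) ≈ 0.053

Under noisy-OR, P(anomaly flag | causes) = 1 − (1−0.056)·∏(1−qᵢ) over the active causes.
P(anomaly flag) = 0.056·0.41·0.96 + 0.49024·0.41·0.04 + 0.92448·0.59·0.96 + 0.959219·0.59·0.04 = 0.022042 + 0.008040 + 0.523625 + 0.022638 = 0.576345
The cosmic-ray hit-present share is 0.008040 + 0.022638 = 0.030678.
Hence the posterior is 0.030678/0.576345 ≈ 0.053.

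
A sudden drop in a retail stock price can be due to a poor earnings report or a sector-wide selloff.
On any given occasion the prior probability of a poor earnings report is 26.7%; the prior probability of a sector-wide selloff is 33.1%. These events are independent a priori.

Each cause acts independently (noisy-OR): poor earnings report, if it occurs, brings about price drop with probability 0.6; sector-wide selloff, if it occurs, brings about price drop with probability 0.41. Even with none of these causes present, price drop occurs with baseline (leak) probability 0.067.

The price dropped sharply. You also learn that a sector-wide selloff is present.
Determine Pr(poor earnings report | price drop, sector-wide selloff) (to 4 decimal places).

Pr(poor earnings report | price drop, sector-wide selloff) ≈ 0.3872

Under noisy-OR, P(price drop | causes) = 1 − (1−0.067)·∏(1−qᵢ) over the active causes.
Weight on poor earnings report=true, given the evidence: 0.779812*0.267 = 0.208210
Normalizer over all consistent configurations: 0.44953*0.733 + 0.779812*0.267 = 0.537715
Posterior = 0.208210 / 0.537715 ≈ 0.3872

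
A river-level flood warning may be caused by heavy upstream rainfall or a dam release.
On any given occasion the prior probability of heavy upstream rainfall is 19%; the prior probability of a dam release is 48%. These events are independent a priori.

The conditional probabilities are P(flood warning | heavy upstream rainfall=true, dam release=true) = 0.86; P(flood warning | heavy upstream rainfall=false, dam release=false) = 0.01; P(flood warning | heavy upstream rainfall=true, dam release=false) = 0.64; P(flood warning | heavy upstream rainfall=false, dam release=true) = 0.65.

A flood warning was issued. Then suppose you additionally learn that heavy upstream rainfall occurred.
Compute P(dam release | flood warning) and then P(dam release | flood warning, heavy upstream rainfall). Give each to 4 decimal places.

P(dam release | flood warning) ≈ 0.8308; P(dam release | flood warning, heavy upstream rainfall) ≈ 0.5536

For the numerator, keep only dam release=true terms: 0.252720 + 0.078432 = 0.331152
Normalizer over all consistent configurations: 0.01×0.81×0.52 + 0.65×0.81×0.48 + 0.64×0.19×0.52 + 0.86×0.19×0.48 = 0.398596
P(dam release | flood warning) = 0.331152/0.398596 ≈ 0.8308

Now also conditioning on heavy upstream rainfall=true:
Numerator (weight on configurations with dam release): 0.86×0.48 = 0.412800
Denominator P(flood warning | heavy upstream rainfall): 0.64×0.52 + 0.86×0.48 = 0.745600
Posterior = 0.412800 / 0.745600 ≈ 0.5536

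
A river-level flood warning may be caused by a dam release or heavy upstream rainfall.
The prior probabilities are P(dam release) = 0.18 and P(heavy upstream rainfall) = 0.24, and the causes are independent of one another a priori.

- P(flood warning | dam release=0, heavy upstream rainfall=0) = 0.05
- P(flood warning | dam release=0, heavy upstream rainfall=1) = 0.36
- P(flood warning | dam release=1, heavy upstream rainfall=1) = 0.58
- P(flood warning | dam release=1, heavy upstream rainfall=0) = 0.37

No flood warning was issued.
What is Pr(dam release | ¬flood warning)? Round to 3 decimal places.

Pr(dam release | ¬flood warning) ≈ 0.127

Enumerate the 4 (dam release, heavy upstream rainfall) configurations and weight by the priors:
  P(¬flood warning) = 0.95×0.82×0.76 + 0.64×0.82×0.24 + 0.63×0.18×0.76 + 0.42×0.18×0.24
        = 0.592040 + 0.125952 + 0.086184 + 0.018144 = 0.822320
Configurations with dam release contribute 0.104328, so
  P(dam release | ¬flood warning) = 0.104328 / 0.822320 ≈ 0.127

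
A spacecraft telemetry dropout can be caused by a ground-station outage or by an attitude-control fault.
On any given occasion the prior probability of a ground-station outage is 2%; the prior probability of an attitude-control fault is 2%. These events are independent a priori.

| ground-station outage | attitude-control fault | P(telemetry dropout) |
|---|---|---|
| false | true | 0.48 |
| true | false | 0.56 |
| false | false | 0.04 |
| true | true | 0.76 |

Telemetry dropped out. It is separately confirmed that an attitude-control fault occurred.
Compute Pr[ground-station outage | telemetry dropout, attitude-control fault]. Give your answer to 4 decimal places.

P(telemetry dropout | attitude-control fault) = 0.48·0.98 + 0.76·0.02 = 0.470400 + 0.015200 = 0.485600
The ground-station outage-present share is 0.76·0.02 = 0.015200.
P(ground-station outage | telemetry dropout, attitude-control fault) = 0.015200 / 0.485600 ≈ 0.0313

Pr[ground-station outage | telemetry dropout, attitude-control fault] ≈ 0.0313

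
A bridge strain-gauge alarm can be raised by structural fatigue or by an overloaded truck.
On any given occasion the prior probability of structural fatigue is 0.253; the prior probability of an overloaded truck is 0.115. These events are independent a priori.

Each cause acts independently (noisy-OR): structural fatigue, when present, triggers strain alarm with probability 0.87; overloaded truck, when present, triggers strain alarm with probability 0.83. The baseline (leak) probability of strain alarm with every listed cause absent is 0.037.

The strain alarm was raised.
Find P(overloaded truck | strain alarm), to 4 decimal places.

Under noisy-OR, P(strain alarm | causes) = 1 − (1−0.037)·∏(1−qᵢ) over the active causes.
P(strain alarm) = 0.037·0.747·0.885 + 0.83629·0.747·0.115 + 0.87481·0.253·0.885 + 0.978718·0.253·0.115 = 0.024461 + 0.071841 + 0.195874 + 0.028476 = 0.320652
Of this, 0.100317 comes from 0.071841 + 0.028476 (the overloaded truck=true cases).
So P(overloaded truck | strain alarm) = 0.100317/0.320652 ≈ 0.3129.

P(overloaded truck | strain alarm) ≈ 0.3129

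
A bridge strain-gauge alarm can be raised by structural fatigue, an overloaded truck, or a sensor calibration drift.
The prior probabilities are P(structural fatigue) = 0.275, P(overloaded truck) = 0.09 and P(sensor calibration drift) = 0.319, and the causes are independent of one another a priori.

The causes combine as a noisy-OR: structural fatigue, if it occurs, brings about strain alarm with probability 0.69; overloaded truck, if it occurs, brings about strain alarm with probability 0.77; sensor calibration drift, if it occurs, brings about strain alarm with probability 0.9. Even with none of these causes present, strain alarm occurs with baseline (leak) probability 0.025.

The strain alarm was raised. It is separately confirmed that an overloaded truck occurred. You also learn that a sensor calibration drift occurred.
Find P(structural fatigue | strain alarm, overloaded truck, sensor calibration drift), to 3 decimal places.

Under noisy-OR, P(strain alarm | causes) = 1 − (1−0.025)·∏(1−qᵢ) over the active causes.
Sum P(strain alarm|·) weighted by the priors over both values of structural fatigue:
  P(strain alarm | overloaded truck, sensor calibration drift) = 0.977575×0.725 + 0.993048×0.275
        = 0.708742 + 0.273088 = 0.981830
Configurations with structural fatigue contribute 0.273088, so
  P(structural fatigue | strain alarm, overloaded truck, sensor calibration drift) = 0.273088 / 0.981830 ≈ 0.278

P(structural fatigue | strain alarm, overloaded truck, sensor calibration drift) ≈ 0.278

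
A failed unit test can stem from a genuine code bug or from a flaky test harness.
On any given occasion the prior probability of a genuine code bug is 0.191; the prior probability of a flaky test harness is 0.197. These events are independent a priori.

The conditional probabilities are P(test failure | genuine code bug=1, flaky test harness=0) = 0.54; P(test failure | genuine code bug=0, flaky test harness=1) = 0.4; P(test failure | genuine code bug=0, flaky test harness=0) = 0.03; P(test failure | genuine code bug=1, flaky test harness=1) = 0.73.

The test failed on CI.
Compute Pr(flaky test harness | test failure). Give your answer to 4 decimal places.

Pr(flaky test harness | test failure) ≈ 0.4713

Sum P(test failure|·) weighted by the priors over the 4 (genuine code bug, flaky test harness) configurations:
  P(test failure) = 0.03*0.809*0.803 + 0.4*0.809*0.197 + 0.54*0.191*0.803 + 0.73*0.191*0.197
        = 0.019489 + 0.063749 + 0.082821 + 0.027468 = 0.193527
Configurations with flaky test harness contribute 0.091217, so
  P(flaky test harness | test failure) = 0.091217 / 0.193527 ≈ 0.4713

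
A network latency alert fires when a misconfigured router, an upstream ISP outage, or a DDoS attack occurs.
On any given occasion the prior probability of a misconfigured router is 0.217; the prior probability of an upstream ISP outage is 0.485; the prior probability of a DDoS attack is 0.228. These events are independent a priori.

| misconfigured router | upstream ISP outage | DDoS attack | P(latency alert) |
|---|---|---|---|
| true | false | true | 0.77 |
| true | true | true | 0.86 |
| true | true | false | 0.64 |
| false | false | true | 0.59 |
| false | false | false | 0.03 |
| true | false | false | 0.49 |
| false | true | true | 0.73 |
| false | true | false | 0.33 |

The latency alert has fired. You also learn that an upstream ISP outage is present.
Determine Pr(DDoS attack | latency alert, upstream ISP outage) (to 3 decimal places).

Pr(DDoS attack | latency alert, upstream ISP outage) ≈ 0.360

Numerator (weight on configurations with DDoS attack): 0.130323 + 0.042549 = 0.172872
Normalizer over all consistent configurations: 0.33·0.783·0.772 + 0.73·0.783·0.228 + 0.64·0.217·0.772 + 0.86·0.217·0.228 = 0.479564
P(DDoS attack | latency alert, upstream ISP outage) = 0.172872/0.479564 ≈ 0.360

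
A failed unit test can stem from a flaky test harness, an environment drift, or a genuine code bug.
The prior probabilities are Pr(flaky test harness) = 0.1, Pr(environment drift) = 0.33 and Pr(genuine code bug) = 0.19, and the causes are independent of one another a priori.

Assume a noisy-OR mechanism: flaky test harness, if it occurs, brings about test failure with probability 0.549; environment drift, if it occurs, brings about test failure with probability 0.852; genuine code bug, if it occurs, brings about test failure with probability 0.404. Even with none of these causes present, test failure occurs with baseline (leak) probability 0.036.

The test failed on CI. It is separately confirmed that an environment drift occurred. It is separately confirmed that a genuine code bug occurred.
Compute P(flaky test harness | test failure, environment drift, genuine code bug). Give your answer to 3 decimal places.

Under noisy-OR, P(test failure | causes) = 1 − (1−0.036)·∏(1−qᵢ) over the active causes.
P(test failure | environment drift, genuine code bug) = 0.914967·0.9 + 0.96165·0.1 = 0.823470 + 0.096165 = 0.919635
Of this, 0.096165 comes from 0.96165·0.1 (the flaky test harness=true cases).
Hence the posterior is 0.096165/0.919635 ≈ 0.105.

P(flaky test harness | test failure, environment drift, genuine code bug) ≈ 0.105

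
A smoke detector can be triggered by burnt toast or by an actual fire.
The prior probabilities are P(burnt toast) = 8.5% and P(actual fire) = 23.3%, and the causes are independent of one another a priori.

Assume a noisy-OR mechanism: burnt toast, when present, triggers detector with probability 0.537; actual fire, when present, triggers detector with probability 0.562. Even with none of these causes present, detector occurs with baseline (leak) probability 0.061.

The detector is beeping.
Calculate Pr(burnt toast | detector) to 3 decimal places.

Pr(burnt toast | detector) ≈ 0.239

Under noisy-OR, P(detector | causes) = 1 − (1−0.061)·∏(1−qᵢ) over the active causes.
Sum P(detector|·) weighted by the priors over the 4 (burnt toast, actual fire) configurations:
  P(detector) = 0.061×0.915×0.767 + 0.588718×0.915×0.233 + 0.565243×0.085×0.767 + 0.809576×0.085×0.233
        = 0.042810 + 0.125512 + 0.036851 + 0.016034 = 0.221207
Keeping only the burnt toast-present terms gives 0.052885, so
  P(burnt toast | detector) = 0.052885 / 0.221207 ≈ 0.239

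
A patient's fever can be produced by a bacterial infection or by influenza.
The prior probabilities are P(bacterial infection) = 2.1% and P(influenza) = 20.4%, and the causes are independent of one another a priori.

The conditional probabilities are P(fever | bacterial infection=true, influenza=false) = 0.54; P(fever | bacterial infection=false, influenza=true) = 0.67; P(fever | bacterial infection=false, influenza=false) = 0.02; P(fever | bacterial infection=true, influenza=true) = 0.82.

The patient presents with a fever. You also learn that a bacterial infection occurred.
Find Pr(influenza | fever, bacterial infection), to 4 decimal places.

Pr(influenza | fever, bacterial infection) ≈ 0.2801

Enumerate both values of influenza and weight by the priors:
  P(fever | bacterial infection) = 0.54·0.796 + 0.82·0.204
        = 0.429840 + 0.167280 = 0.597120
Configurations with influenza contribute 0.167280, so
  P(influenza | fever, bacterial infection) = 0.167280 / 0.597120 ≈ 0.2801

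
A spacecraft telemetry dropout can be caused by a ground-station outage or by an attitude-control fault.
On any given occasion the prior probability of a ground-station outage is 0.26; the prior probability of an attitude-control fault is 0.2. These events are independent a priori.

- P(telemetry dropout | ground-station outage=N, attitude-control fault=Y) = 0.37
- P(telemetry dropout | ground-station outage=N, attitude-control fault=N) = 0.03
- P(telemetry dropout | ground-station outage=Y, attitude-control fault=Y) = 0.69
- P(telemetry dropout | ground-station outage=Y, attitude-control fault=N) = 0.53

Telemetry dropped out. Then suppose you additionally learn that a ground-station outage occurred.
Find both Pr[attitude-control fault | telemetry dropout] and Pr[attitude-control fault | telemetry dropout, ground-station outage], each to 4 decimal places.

P(telemetry dropout) = 0.03*0.74*0.8 + 0.37*0.74*0.2 + 0.53*0.26*0.8 + 0.69*0.26*0.2 = 0.017760 + 0.054760 + 0.110240 + 0.035880 = 0.218640
The attitude-control fault-present share is 0.054760 + 0.035880 = 0.090640.
P(attitude-control fault | telemetry dropout) = 0.090640 / 0.218640 ≈ 0.4146

With the extra evidence:
P(telemetry dropout | ground-station outage) = 0.53·0.8 + 0.69·0.2 = 0.424000 + 0.138000 = 0.562000
The attitude-control fault-present share is 0.69·0.2 = 0.138000.
Hence the posterior is 0.138000/0.562000 ≈ 0.2456.
— ground-station outage explains away the evidence for attitude-control fault.

Pr[attitude-control fault | telemetry dropout] ≈ 0.4146; Pr[attitude-control fault | telemetry dropout, ground-station outage] ≈ 0.2456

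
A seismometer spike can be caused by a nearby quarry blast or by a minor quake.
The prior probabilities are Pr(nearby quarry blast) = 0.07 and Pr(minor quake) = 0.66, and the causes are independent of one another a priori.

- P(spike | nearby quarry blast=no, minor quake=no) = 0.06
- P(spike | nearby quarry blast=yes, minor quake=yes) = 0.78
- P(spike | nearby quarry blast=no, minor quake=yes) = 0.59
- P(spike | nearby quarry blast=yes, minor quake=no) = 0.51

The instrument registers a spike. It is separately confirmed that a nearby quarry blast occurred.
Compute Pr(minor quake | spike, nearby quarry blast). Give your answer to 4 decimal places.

Pr(minor quake | spike, nearby quarry blast) ≈ 0.7480

By total probability over both values of minor quake:
  P(spike | nearby quarry blast) = 0.51×0.34 + 0.78×0.66
        = 0.173400 + 0.514800 = 0.688200
Configurations with minor quake contribute 0.514800, so
  P(minor quake | spike, nearby quarry blast) = 0.514800 / 0.688200 ≈ 0.7480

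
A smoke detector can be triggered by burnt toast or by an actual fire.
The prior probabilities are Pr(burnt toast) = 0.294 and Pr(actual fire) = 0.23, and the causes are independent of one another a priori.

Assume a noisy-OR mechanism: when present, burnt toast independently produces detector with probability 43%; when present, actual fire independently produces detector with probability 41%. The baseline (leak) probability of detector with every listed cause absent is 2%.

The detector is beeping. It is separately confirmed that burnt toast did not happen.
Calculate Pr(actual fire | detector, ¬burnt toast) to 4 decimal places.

Pr(actual fire | detector, ¬burnt toast) ≈ 0.8630

Under noisy-OR, P(detector | causes) = 1 − (1−0.02)·∏(1−qᵢ) over the active causes.
P(detector | ¬burnt toast) = 0.02*0.77 + 0.4218*0.23 = 0.015400 + 0.097014 = 0.112414
The actual fire-present share is 0.4218*0.23 = 0.097014.
P(actual fire | detector, ¬burnt toast) = 0.097014 / 0.112414 ≈ 0.8630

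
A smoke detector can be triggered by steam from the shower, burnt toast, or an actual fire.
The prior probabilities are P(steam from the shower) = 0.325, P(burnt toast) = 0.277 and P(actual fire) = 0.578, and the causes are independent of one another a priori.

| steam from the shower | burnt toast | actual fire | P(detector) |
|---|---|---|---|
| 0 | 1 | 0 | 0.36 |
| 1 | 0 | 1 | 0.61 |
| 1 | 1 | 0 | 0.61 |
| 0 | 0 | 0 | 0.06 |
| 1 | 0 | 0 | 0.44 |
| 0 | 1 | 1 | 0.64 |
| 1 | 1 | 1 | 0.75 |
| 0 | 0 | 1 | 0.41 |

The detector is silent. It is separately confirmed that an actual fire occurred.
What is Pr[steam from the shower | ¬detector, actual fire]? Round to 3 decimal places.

Weight on steam from the shower=true, given the evidence: 0.091640 + 0.022506 = 0.114146
Normalizer over all consistent configurations: 0.59×0.675×0.723 + 0.36×0.675×0.277 + 0.39×0.325×0.723 + 0.25×0.325×0.277 = 0.469392
P(steam from the shower | ¬detector, actual fire) = 0.114146/0.469392 ≈ 0.243

Pr[steam from the shower | ¬detector, actual fire] ≈ 0.243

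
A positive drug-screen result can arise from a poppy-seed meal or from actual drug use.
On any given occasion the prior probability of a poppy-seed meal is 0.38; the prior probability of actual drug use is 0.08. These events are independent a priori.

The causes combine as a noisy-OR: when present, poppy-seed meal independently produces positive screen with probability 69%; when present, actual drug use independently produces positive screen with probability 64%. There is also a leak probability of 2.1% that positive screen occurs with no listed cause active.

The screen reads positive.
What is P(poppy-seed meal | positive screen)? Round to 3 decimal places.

P(poppy-seed meal | positive screen) ≈ 0.860

Under noisy-OR, P(positive screen | causes) = 1 − (1−0.021)·∏(1−qᵢ) over the active causes.
Weight on poppy-seed meal=true, given the evidence: 0.243500 + 0.027079 = 0.270579
The normalizing constant is 0.021·0.62·0.92 + 0.64756·0.62·0.08 + 0.69651·0.38·0.92 + 0.890744·0.38·0.08 = 0.314676
Posterior = 0.270579 / 0.314676 ≈ 0.860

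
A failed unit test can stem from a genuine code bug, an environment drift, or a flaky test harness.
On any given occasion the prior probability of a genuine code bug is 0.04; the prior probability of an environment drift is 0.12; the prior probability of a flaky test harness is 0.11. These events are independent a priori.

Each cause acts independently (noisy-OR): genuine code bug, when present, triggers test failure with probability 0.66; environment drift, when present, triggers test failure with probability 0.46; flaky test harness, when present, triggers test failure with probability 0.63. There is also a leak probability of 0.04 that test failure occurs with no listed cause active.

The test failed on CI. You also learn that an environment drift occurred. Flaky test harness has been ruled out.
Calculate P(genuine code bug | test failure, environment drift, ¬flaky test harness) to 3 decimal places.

Under noisy-OR, P(test failure | causes) = 1 − (1−0.04)·∏(1−qᵢ) over the active causes.
By total probability over both values of genuine code bug:
  P(test failure | environment drift, ¬flaky test harness) = 0.4816·0.96 + 0.823744·0.04
        = 0.462336 + 0.032950 = 0.495286
Keeping only the genuine code bug-present terms gives 0.032950, so
  P(genuine code bug | test failure, environment drift, ¬flaky test harness) = 0.032950 / 0.495286 ≈ 0.067

P(genuine code bug | test failure, environment drift, ¬flaky test harness) ≈ 0.067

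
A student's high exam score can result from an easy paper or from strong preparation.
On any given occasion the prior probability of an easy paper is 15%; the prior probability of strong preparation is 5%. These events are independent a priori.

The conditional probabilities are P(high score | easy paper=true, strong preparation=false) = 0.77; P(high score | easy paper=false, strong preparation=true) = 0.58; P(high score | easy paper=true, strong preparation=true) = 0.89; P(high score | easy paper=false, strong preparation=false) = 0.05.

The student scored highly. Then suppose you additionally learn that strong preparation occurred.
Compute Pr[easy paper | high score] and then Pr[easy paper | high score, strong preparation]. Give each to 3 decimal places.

Pr[easy paper | high score] ≈ 0.642; Pr[easy paper | high score, strong preparation] ≈ 0.213

P(high score) = 0.05·0.85·0.95 + 0.58·0.85·0.05 + 0.77·0.15·0.95 + 0.89·0.15·0.05 = 0.040375 + 0.024650 + 0.109725 + 0.006675 = 0.181425
Of this, 0.116400 comes from 0.109725 + 0.006675 (the easy paper=true cases).
P(easy paper | high score) = 0.116400 / 0.181425 ≈ 0.642

Now also conditioning on strong preparation=true:
Sum P(high score|·) weighted by the priors over both values of easy paper:
  P(high score | strong preparation) = 0.58×0.85 + 0.89×0.15
        = 0.493000 + 0.133500 = 0.626500
Configurations with easy paper contribute 0.133500, so
  P(easy paper | high score, strong preparation) = 0.133500 / 0.626500 ≈ 0.213
— strong preparation explains away the evidence for easy paper.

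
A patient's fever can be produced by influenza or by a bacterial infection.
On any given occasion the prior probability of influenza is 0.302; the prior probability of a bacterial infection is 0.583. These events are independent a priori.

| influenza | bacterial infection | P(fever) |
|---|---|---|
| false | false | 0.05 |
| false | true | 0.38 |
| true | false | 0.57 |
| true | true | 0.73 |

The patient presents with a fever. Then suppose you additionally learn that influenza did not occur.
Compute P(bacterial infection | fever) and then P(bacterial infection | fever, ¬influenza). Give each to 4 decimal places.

Sum P(fever|·) weighted by the priors over the 4 (influenza, bacterial infection) configurations:
  P(fever) = 0.05*0.698*0.417 + 0.38*0.698*0.583 + 0.57*0.302*0.417 + 0.73*0.302*0.583
        = 0.014553 + 0.154635 + 0.071782 + 0.128528 = 0.369498
Keeping only the bacterial infection-present terms gives 0.283163, so
  P(bacterial infection | fever) = 0.283163 / 0.369498 ≈ 0.7663

Now also conditioning on influenza≠true:
P(fever | ¬influenza) = 0.05×0.417 + 0.38×0.583 = 0.020850 + 0.221540 = 0.242390
Of this, 0.221540 comes from 0.38×0.583 (the bacterial infection=true cases).
P(bacterial infection | fever, ¬influenza) = 0.221540 / 0.242390 ≈ 0.9140
Ruling out influenza raises the posterior on bacterial infection — the flip side of explaining away.

P(bacterial infection | fever) ≈ 0.7663; P(bacterial infection | fever, ¬influenza) ≈ 0.9140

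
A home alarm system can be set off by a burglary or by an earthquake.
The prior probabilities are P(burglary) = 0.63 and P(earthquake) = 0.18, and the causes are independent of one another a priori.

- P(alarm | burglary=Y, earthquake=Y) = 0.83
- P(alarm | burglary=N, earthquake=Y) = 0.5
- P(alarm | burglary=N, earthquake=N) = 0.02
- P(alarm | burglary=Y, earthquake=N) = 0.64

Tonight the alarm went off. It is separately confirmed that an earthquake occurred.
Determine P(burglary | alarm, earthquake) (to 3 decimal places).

P(burglary | alarm, earthquake) ≈ 0.739

Enumerate both values of burglary and weight by the priors:
  P(alarm | earthquake) = 0.5×0.37 + 0.83×0.63
        = 0.185000 + 0.522900 = 0.707900
Configurations with burglary contribute 0.522900, so
  P(burglary | alarm, earthquake) = 0.522900 / 0.707900 ≈ 0.739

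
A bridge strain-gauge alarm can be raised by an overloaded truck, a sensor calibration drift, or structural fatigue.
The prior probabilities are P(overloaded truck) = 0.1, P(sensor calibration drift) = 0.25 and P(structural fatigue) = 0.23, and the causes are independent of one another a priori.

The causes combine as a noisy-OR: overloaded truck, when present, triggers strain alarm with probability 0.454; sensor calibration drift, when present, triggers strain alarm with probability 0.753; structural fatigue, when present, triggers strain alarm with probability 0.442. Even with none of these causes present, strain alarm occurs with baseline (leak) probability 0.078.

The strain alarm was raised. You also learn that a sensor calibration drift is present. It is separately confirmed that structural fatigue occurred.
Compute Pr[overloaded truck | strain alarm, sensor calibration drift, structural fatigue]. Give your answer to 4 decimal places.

Under noisy-OR, P(strain alarm | causes) = 1 − (1−0.078)·∏(1−qᵢ) over the active causes.
For the numerator, keep only overloaded truck=true terms: 0.930617×0.1 = 0.093062
Normalizer over all consistent configurations: 0.872924×0.9 + 0.930617×0.1 = 0.878694
Posterior = 0.093062 / 0.878694 ≈ 0.1059

Pr[overloaded truck | strain alarm, sensor calibration drift, structural fatigue] ≈ 0.1059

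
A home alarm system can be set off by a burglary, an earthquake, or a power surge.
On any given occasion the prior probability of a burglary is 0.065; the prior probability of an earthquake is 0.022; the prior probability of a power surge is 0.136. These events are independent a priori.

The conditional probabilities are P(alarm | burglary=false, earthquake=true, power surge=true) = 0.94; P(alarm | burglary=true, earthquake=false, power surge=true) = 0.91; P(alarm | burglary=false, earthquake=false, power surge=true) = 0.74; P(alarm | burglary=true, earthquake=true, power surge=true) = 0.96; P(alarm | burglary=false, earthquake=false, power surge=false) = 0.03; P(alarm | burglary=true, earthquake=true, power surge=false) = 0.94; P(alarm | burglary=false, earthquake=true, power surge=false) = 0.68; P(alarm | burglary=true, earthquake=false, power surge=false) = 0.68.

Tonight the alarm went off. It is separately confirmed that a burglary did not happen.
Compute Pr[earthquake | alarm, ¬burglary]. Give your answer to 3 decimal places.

P(alarm | ¬burglary) = 0.03·0.978·0.864 + 0.74·0.978·0.136 + 0.68·0.022·0.864 + 0.94·0.022·0.136 = 0.025350 + 0.098426 + 0.012925 + 0.002812 = 0.139513
Of this, 0.015737 comes from 0.012925 + 0.002812 (the earthquake=true cases).
So P(earthquake | alarm, ¬burglary) = 0.015737/0.139513 ≈ 0.113.

Pr[earthquake | alarm, ¬burglary] ≈ 0.113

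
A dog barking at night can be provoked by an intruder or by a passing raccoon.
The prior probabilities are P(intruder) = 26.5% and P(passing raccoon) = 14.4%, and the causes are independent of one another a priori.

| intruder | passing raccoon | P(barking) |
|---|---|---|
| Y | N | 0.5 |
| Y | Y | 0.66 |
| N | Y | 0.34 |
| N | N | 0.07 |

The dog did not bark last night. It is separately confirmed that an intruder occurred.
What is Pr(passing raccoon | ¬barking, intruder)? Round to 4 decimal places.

P(¬barking | intruder) = 0.5·0.856 + 0.34·0.144 = 0.428000 + 0.048960 = 0.476960
Of this, 0.048960 comes from 0.34·0.144 (the passing raccoon=true cases).
So P(passing raccoon | ¬barking, intruder) = 0.048960/0.476960 ≈ 0.1027.

Pr(passing raccoon | ¬barking, intruder) ≈ 0.1027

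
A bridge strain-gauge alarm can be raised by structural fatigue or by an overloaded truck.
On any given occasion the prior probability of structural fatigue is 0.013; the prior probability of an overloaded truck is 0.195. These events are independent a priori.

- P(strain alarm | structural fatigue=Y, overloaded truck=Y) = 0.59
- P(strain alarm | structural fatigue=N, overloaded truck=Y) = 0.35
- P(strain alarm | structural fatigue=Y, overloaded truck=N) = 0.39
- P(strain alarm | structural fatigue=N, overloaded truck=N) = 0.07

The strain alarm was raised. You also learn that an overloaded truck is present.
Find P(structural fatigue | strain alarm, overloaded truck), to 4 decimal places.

P(strain alarm | overloaded truck) = 0.35×0.987 + 0.59×0.013 = 0.345450 + 0.007670 = 0.353120
Of this, 0.007670 comes from 0.59×0.013 (the structural fatigue=true cases).
So P(structural fatigue | strain alarm, overloaded truck) = 0.007670/0.353120 ≈ 0.0217.

P(structural fatigue | strain alarm, overloaded truck) ≈ 0.0217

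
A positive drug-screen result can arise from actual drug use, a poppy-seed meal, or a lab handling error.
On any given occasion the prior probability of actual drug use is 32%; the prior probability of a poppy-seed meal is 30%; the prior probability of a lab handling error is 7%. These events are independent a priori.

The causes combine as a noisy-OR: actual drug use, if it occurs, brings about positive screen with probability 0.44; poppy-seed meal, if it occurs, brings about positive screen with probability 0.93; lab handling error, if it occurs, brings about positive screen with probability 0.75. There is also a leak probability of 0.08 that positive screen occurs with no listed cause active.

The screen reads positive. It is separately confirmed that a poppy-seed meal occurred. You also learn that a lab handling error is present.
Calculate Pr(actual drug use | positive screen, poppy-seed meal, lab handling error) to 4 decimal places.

Pr(actual drug use | positive screen, poppy-seed meal, lab handling error) ≈ 0.3216

Under noisy-OR, P(positive screen | causes) = 1 − (1−0.08)·∏(1−qᵢ) over the active causes.
For the numerator, keep only actual drug use=true terms: 0.990984*0.32 = 0.317115
The normalizing constant is 0.9839*0.68 + 0.990984*0.32 = 0.986167
Posterior = 0.317115 / 0.986167 ≈ 0.3216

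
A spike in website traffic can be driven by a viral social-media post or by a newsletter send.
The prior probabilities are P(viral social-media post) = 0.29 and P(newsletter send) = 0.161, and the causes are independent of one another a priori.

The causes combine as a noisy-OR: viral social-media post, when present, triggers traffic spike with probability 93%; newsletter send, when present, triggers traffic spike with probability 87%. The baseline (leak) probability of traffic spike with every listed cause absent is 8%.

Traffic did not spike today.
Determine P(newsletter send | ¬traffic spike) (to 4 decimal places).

Under noisy-OR, P(traffic spike | causes) = 1 − (1−0.08)·∏(1−qᵢ) over the active causes.
By total probability over the 4 (viral social-media post, newsletter send) configurations:
  P(¬traffic spike) = 0.92·0.71·0.839 + 0.1196·0.71·0.161 + 0.0644·0.29·0.839 + 0.008372·0.29·0.161
        = 0.548035 + 0.013671 + 0.015669 + 0.000391 = 0.577766
The terms with newsletter send present sum to 0.014062, so
  P(newsletter send | ¬traffic spike) = 0.014062 / 0.577766 ≈ 0.0243

P(newsletter send | ¬traffic spike) ≈ 0.0243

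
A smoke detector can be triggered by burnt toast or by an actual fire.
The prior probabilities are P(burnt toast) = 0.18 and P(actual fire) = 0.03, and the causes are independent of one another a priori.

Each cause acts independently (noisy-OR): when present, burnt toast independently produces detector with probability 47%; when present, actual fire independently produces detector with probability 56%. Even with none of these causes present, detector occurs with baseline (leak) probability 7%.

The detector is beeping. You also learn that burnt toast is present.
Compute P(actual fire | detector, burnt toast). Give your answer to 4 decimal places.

P(actual fire | detector, burnt toast) ≈ 0.0456

Under noisy-OR, P(detector | causes) = 1 − (1−0.07)·∏(1−qᵢ) over the active causes.
Weight on actual fire=true, given the evidence: 0.783124·0.03 = 0.023494
Normalizer over all consistent configurations: 0.5071·0.97 + 0.783124·0.03 = 0.515381
Posterior = 0.023494 / 0.515381 ≈ 0.0456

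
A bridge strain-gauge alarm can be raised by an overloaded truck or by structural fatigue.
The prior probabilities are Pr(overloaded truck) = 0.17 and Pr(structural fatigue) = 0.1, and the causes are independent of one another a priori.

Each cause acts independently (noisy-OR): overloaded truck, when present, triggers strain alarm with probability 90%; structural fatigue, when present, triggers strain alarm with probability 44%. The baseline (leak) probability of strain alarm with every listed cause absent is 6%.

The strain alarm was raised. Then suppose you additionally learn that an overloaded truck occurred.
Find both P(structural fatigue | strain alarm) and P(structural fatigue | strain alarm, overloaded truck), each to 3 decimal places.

P(structural fatigue | strain alarm) ≈ 0.232; P(structural fatigue | strain alarm, overloaded truck) ≈ 0.104

Under noisy-OR, P(strain alarm | causes) = 1 − (1−0.06)·∏(1−qᵢ) over the active causes.
P(strain alarm) = 0.06×0.83×0.9 + 0.4736×0.83×0.1 + 0.906×0.17×0.9 + 0.94736×0.17×0.1 = 0.044820 + 0.039309 + 0.138618 + 0.016105 = 0.238852
Of this, 0.055414 comes from 0.039309 + 0.016105 (the structural fatigue=true cases).
P(structural fatigue | strain alarm) = 0.055414 / 0.238852 ≈ 0.232

Now condition on the additional information:
P(strain alarm | overloaded truck) = 0.906×0.9 + 0.94736×0.1 = 0.815400 + 0.094736 = 0.910136
The structural fatigue-present share is 0.94736×0.1 = 0.094736.
P(structural fatigue | strain alarm, overloaded truck) = 0.094736 / 0.910136 ≈ 0.104
This is intercausal reasoning (explaining away): once overloaded truck accounts for the strain alarm, structural fatigue becomes less likely.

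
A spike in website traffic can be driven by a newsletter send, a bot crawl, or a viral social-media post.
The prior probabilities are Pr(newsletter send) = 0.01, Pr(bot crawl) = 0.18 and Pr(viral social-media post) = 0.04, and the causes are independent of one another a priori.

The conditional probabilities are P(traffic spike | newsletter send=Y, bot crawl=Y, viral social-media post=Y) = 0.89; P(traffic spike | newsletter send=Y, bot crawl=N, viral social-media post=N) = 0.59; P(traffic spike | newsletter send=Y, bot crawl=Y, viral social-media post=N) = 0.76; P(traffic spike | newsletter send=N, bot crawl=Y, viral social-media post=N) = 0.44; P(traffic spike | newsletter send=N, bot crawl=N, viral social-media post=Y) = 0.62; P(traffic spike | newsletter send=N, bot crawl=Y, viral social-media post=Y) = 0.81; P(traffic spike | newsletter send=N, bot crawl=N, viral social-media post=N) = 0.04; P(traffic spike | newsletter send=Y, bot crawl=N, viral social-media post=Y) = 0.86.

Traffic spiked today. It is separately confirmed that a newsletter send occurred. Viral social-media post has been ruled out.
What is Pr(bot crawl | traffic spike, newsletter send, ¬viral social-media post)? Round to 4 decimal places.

P(traffic spike | newsletter send, ¬viral social-media post) = 0.59·0.82 + 0.76·0.18 = 0.483800 + 0.136800 = 0.620600
The bot crawl-present share is 0.76·0.18 = 0.136800.
Hence the posterior is 0.136800/0.620600 ≈ 0.2204.

Pr(bot crawl | traffic spike, newsletter send, ¬viral social-media post) ≈ 0.2204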